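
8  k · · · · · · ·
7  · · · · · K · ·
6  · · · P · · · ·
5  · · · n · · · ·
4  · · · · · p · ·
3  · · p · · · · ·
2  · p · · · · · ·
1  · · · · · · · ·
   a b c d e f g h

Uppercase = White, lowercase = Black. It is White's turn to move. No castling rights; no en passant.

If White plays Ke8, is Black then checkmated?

After Ke8: black king on a8; in check: no.
Black is not in check, so this cannot be checkmate.

no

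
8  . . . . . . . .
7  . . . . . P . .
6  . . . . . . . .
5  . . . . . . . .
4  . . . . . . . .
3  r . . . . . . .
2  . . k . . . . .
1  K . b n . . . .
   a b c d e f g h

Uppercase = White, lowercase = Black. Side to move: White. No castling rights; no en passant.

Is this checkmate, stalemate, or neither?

checkmate

White to move; white king on a1.
In check: yes, from the black rook on a3.
King squares — b1: attacked by Kc2; a2: attacked by Ra3; b2: attacked by Bc1.
Legal moves for White: none.
In check with no legal moves → checkmate.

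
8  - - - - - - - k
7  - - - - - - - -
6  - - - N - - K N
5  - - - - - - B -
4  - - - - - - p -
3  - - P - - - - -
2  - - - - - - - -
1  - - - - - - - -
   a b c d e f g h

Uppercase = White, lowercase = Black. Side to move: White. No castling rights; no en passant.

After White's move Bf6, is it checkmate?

After Bf6: black king on h8; in check: yes, from the white bishop on f6.
King squares — g7: attacked by Bf6; h7: attacked by Kg6; g8: attacked by Nh6.
Black has no legal moves → checkmate.

yes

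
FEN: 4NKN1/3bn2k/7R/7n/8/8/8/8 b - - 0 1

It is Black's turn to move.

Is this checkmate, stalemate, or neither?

checkmate

Black to move; black king on h7.
In check: yes, from the white rook on h6.
King squares — g6: attacked by Rh6; h6: attacked by Ng8; g7: attacked by Ne8; g8: attacked by Kf8; h8: attacked by Rh6.
Legal moves for Black: none.
In check with no legal moves → checkmate.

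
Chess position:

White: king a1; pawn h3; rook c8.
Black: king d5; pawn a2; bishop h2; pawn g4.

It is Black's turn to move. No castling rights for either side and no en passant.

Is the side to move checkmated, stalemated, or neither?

neither

Black to move; black king on d5.
In check: no.
Legal moves for Black: Ke6, Kd6, Ke5, Ke4, Kd4, Bb8, Bc7, Bd6, Be5+, Bf4, Bg3, Bg1, gxh3, g3.
Black has 14 legal moves and is not in check → neither.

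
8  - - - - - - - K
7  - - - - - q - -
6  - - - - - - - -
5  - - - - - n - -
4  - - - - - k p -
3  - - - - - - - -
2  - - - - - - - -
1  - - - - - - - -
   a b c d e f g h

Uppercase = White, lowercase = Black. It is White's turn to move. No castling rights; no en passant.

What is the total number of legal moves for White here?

0

White to move; king on h8.
In check: no.
Legal moves: none.
Count: 0.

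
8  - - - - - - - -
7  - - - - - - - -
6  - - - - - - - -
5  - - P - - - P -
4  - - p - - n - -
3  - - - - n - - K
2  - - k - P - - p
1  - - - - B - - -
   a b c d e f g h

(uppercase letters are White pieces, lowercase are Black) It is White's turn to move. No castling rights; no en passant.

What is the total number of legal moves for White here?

3

White to move; king on h3.
In check: yes, from the black knight on f4.
Legal moves: Kh4, Kg3, Kxh2.
Count: 3.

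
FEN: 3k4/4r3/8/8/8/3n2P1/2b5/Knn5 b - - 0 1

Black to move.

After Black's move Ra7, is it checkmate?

yes

After Ra7: white king on a1; in check: yes, from the black rook on a7.
King squares — b1: attacked by Bc2; a2: attacked by Nc1; b2: attacked by Nd3.
White has no legal moves → checkmate.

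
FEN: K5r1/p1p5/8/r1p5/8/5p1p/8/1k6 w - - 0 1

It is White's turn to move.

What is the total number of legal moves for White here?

1

White to move; king on a8.
In check: yes, from the black rook on g8.
Legal moves: Kb7.
Count: 1.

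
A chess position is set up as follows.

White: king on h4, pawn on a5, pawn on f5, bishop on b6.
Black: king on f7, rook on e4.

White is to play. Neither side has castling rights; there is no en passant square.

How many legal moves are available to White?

4

White to move; king on h4.
In check: yes, from the black rook on e4.
Legal moves: Kh5, Kg5, Kh3, Kg3.
Count: 4.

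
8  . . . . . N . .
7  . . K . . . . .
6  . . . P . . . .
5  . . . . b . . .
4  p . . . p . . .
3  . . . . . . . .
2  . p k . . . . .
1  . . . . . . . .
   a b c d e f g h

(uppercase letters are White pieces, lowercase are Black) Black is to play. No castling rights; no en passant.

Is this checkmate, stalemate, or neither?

Black to move; black king on c2.
In check: no.
Legal moves for Black include: Bh8, Bg7, Bf6, Bxd6+, Bf4, Bd4, Bg3, Bc3, Bh2, Kd3, Kc3, Kb3, Kd2, Kd1, Kc1, Kb1, e3, a3, ... (list truncated; more exist).
Black has legal moves and is not in check → neither.

neither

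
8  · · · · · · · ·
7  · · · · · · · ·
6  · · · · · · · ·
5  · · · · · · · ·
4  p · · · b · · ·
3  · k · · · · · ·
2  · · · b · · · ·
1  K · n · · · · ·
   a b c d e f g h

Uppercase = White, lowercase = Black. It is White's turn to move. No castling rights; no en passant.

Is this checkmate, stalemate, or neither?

stalemate

White to move; white king on a1.
In check: no.
King squares — b1: attacked by Be4; a2: attacked by Nc1; b2: attacked by Kb3.
Legal moves for White: none.
Not in check and no legal moves → stalemate.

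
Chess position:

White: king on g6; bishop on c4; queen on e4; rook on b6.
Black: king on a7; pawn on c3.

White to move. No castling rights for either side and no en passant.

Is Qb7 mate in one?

yes

After Qb7: black king on a7; in check: yes, from the white queen on b7.
King squares — a6: attacked by Bc4; b6: attacked by Qb7; b7: attacked by Rb6; a8: attacked by Qb7; b8: attacked by Qb7.
Black has no legal moves → checkmate.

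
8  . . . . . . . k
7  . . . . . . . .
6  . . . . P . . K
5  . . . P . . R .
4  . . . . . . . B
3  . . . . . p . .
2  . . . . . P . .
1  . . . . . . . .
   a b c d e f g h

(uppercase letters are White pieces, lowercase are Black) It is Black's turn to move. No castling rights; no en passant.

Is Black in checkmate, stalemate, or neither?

stalemate

Black to move; black king on h8.
In check: no.
King squares — g7: attacked by Rg5; h7: attacked by Kh6; g8: attacked by Rg5.
Legal moves for Black: none.
Not in check and no legal moves → stalemate.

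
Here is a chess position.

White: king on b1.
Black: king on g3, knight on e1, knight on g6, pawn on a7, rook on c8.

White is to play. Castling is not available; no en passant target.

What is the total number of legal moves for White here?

White to move; king on b1.
In check: no.
Legal moves: Kb2, Ka2, Ka1.
Count: 3.

3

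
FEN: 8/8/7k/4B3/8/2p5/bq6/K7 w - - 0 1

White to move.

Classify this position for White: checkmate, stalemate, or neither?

White to move; white king on a1.
In check: yes, from the black queen on b2.
King squares — b1: attacked by Ba2; a2: attacked by Qb2; b2: attacked by Pc3.
Legal moves for White: none.
In check with no legal moves → checkmate.

checkmate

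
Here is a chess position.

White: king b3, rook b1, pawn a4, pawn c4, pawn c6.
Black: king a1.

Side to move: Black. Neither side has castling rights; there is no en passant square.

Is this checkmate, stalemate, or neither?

neither

Black to move; black king on a1.
In check: yes, from the white rook on b1.
King squares — b1: available; a2: attacked by Kb3; b2: attacked by Rb1.
Legal moves for Black: Kxb1.
Black is in check but has 1 legal move → neither.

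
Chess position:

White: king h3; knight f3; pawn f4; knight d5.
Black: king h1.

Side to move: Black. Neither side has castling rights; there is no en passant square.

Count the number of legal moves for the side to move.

Black to move; king on h1.
In check: no.
Legal moves: none.
Count: 0.

0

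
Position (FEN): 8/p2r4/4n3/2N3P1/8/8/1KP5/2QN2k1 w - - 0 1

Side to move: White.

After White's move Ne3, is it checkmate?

After Ne3: black king on g1; in check: yes, from the white queen on c1.
Black has 3 legal replies: Kh2, Kf2, Rd1.
In check but a legal move exists → not checkmate.

no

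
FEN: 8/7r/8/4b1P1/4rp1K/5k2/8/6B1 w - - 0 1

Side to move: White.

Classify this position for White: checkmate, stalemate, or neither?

White to move; white king on h4.
In check: yes, from the black rook on h7.
King squares — g3: attacked by Kf3; h3: attacked by Rh7; g4: attacked by Kf3; g5: own pawn; h5: attacked by Rh7.
Legal moves for White: none.
In check with no legal moves → checkmate.

checkmate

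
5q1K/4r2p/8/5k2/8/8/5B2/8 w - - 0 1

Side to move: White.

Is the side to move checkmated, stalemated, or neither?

White to move; white king on h8.
In check: yes, from the black queen on f8.
King squares — g7: attacked by Re7; h7: attacked by Re7; g8: attacked by Qf8.
Legal moves for White: none.
In check with no legal moves → checkmate.

checkmate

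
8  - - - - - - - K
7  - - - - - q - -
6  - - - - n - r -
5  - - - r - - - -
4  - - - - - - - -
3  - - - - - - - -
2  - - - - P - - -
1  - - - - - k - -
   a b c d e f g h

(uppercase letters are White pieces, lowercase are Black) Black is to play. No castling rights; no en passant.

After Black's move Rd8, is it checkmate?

yes

After Rd8: white king on h8; in check: yes, from the black rook on d8.
King squares — g7: attacked by Ne6; h7: attacked by Qf7; g8: attacked by Rg6.
White has no legal moves → checkmate.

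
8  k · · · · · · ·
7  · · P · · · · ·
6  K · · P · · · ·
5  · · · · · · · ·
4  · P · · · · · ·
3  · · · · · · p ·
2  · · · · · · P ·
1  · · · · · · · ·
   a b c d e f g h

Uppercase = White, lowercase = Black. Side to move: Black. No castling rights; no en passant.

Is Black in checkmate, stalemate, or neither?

Black to move; black king on a8.
In check: no.
King squares — a7: attacked by Ka6; b7: attacked by Ka6; b8: attacked by Pc7.
Legal moves for Black: none.
Not in check and no legal moves → stalemate.

stalemate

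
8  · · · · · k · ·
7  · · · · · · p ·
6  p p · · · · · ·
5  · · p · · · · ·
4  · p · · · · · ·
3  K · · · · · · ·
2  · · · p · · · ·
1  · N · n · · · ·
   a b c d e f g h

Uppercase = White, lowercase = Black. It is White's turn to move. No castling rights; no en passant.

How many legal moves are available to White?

White to move; king on a3.
In check: yes, from the black pawn on b4.
Legal moves: Ka4, Kb3, Ka2.
Count: 3.

3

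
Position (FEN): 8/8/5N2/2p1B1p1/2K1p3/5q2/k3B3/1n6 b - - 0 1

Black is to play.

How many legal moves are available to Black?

23

Black to move; king on a2.
In check: no.
Legal moves: Qxf6, Qh5, Qf5, Qg4, Qf4, Qh3, Qg3, Qe3, Qd3+, Qc3+, Qb3+, Qa3, Qg2, Qf2, Qxe2+, Qh1, Qf1, Ka3, Nc3, Na3+, Nd2+, g4, e3.
Count: 23.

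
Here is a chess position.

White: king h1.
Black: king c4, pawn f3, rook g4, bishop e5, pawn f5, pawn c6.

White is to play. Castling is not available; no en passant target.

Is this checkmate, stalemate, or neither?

White to move; white king on h1.
In check: no.
King squares — g1: attacked by Rg4; g2: attacked by Pf3; h2: attacked by Be5.
Legal moves for White: none.
Not in check and no legal moves → stalemate.

stalemate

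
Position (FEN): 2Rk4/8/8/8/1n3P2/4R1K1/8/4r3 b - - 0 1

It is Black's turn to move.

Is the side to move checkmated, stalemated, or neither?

neither

Black to move; black king on d8.
In check: yes, from the white rook on c8.
King squares — c7: attacked by Rc8; d7: available; e7: attacked by Re3; c8: available; e8: attacked by Re3.
Legal moves for Black: Kxc8, Kd7.
Black is in check but has 2 legal moves → neither.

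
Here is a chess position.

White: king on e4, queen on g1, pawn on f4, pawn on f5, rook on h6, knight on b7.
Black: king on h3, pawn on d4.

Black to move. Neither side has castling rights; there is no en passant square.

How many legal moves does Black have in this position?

Black to move; king on h3.
In check: yes, from the white rook on h6.
Legal moves: none.
Count: 0.

0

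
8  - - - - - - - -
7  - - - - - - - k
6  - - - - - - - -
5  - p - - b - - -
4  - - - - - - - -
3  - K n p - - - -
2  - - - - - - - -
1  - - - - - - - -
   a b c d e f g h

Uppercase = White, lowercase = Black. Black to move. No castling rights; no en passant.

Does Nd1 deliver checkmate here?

After Nd1: white king on b3; in check: no.
White is not in check, so this cannot be checkmate.

no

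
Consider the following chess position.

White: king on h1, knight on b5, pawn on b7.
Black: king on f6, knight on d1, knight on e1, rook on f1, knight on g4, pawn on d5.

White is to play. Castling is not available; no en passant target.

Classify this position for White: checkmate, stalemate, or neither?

White to move; white king on h1.
In check: yes, from the black rook on f1.
King squares — g1: attacked by Rf1; g2: attacked by Ne1; h2: attacked by Ng4.
Legal moves for White: none.
In check with no legal moves → checkmate.

checkmate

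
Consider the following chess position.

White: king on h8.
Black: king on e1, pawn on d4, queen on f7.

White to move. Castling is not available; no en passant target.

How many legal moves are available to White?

0

White to move; king on h8.
In check: no.
Legal moves: none.
Count: 0.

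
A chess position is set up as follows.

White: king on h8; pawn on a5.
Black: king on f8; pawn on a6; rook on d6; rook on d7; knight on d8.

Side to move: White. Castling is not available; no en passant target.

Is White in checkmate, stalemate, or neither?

White to move; white king on h8.
In check: no.
King squares — g7: attacked by Rd7; h7: attacked by Rd7; g8: attacked by Kf8.
Legal moves for White: none.
Not in check and no legal moves → stalemate.

stalemate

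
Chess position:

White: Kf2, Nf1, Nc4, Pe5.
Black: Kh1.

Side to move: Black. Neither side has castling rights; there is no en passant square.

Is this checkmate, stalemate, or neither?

Black to move; black king on h1.
In check: no.
King squares — g1: attacked by Kf2; g2: attacked by Kf2; h2: attacked by Nf1.
Legal moves for Black: none.
Not in check and no legal moves → stalemate.

stalemate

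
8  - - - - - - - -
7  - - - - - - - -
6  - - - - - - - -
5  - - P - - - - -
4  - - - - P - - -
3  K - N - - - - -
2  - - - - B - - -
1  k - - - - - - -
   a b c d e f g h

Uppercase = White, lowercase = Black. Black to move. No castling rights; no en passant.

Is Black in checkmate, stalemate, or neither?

Black to move; black king on a1.
In check: no.
King squares — b1: attacked by Nc3; a2: attacked by Ka3; b2: attacked by Ka3.
Legal moves for Black: none.
Not in check and no legal moves → stalemate.

stalemate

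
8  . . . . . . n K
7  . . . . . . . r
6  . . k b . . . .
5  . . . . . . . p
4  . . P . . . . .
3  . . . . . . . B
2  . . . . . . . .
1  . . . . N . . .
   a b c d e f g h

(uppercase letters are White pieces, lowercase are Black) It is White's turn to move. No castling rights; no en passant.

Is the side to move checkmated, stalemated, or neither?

White to move; white king on h8.
In check: yes, from the black rook on h7.
King squares — g7: attacked by Rh7; h7: available; g8: available.
Legal moves for White: Kxg8, Kxh7.
White is in check but has 2 legal moves → neither.

neither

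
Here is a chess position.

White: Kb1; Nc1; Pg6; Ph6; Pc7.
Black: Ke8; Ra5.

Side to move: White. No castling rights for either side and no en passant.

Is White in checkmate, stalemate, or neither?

neither

White to move; white king on b1.
In check: no.
Legal moves for White: Nd3, Nb3, Ne2, Na2, Kc2, Kb2, c8=Q+, c8=R+, c8=B, c8=N, h7, g7.
White has 12 legal moves and is not in check → neither.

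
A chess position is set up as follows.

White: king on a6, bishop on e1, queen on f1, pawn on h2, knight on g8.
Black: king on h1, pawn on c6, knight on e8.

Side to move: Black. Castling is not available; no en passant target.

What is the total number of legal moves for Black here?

Black to move; king on h1.
In check: yes, from the white queen on f1.
Legal moves: Kxh2.
Count: 1.

1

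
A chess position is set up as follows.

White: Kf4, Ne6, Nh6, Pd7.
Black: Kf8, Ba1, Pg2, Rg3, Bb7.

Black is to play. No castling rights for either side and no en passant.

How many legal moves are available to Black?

Black to move; king on f8.
In check: yes, from the white knight on e6.
Legal moves: Ke7.
Count: 1.

1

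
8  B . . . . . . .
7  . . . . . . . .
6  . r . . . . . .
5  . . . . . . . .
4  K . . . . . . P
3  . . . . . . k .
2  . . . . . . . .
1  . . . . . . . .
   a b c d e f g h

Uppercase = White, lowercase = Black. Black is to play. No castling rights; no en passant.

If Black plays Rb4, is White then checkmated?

After Rb4: white king on a4; in check: yes, from the black rook on b4.
White has 3 legal replies: Ka5, Kxb4, Ka3.
In check but a legal move exists → not checkmate.

no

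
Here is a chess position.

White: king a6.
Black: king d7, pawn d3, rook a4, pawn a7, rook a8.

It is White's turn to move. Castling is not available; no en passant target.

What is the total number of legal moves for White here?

White to move; king on a6.
In check: yes, from the black rook on a4.
Legal moves: Kb7, Kb5.
Count: 2.

2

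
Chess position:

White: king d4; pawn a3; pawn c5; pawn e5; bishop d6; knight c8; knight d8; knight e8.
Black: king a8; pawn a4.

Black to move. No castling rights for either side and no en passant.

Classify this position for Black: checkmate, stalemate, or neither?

stalemate

Black to move; black king on a8.
In check: no.
King squares — a7: attacked by Nc8; b7: attacked by Nd8; b8: attacked by Bd6.
Legal moves for Black: none.
Not in check and no legal moves → stalemate.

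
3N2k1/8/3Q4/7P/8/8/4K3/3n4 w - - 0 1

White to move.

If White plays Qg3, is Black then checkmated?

After Qg3: black king on g8; in check: yes, from the white queen on g3.
Black has 3 legal replies: Kh8, Kf8, Kh7.
In check but a legal move exists → not checkmate.

no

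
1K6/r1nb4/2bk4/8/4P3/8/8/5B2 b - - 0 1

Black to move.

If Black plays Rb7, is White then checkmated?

yes

After Rb7: white king on b8; in check: yes, from the black rook on b7.
King squares — a7: attacked by Rb7; b7: attacked by Bc6; c7: attacked by Kd6; a8: attacked by Nc7; c8: attacked by Bd7.
White has no legal moves → checkmate.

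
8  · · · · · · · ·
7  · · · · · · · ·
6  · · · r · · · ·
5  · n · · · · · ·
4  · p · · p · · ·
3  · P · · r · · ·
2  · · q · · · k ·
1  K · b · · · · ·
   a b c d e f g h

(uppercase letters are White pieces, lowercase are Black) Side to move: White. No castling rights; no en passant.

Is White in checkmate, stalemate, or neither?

stalemate

White to move; white king on a1.
In check: no.
King squares — b1: attacked by Qc2; a2: attacked by Qc2; b2: attacked by Bc1.
Legal moves for White: none.
Not in check and no legal moves → stalemate.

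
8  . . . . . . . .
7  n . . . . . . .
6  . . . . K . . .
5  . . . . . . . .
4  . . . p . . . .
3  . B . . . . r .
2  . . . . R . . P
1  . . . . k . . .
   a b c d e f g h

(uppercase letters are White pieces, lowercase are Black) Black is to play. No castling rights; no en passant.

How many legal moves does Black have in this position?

Black to move; king on e1.
In check: yes, from the white rook on e2.
Legal moves: Kxe2, Kf1.
Count: 2.

2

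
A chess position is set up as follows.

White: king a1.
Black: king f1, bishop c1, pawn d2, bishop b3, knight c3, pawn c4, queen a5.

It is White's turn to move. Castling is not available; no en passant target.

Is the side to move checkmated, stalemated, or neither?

White to move; white king on a1.
In check: yes, from the black queen on a5.
King squares — b1: attacked by Nc3; a2: attacked by Bb3; b2: attacked by Bc1.
Legal moves for White: none.
In check with no legal moves → checkmate.

checkmate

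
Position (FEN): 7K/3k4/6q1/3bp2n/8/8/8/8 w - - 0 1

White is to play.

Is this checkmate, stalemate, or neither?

stalemate

White to move; white king on h8.
In check: no.
King squares — g7: attacked by Nh5; h7: attacked by Qg6; g8: attacked by Bd5.
Legal moves for White: none.
Not in check and no legal moves → stalemate.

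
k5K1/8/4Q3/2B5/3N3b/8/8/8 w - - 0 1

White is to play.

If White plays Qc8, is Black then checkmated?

yes

After Qc8: black king on a8; in check: yes, from the white queen on c8.
King squares — a7: attacked by Bc5; b7: attacked by Qc8; b8: attacked by Qc8.
Black has no legal moves → checkmate.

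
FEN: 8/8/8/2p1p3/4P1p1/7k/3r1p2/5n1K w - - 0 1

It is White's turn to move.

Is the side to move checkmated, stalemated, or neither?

White to move; white king on h1.
In check: no.
King squares — g1: attacked by Pf2; g2: attacked by Kh3; h2: attacked by Nf1.
Legal moves for White: none.
Not in check and no legal moves → stalemate.

stalemate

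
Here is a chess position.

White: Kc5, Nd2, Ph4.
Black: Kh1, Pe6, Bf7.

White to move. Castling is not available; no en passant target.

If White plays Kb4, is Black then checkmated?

no

After Kb4: black king on h1; in check: no.
Black is not in check, so this cannot be checkmate.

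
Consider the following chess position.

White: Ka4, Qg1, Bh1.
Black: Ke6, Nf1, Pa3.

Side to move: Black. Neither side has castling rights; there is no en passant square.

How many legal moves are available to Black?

12

Black to move; king on e6.
In check: no.
Legal moves: Kf7, Ke7, Kd7, Kf6, Kd6, Kf5, Ke5, Ng3, Ne3, Nh2, Nd2, a2.
Count: 12.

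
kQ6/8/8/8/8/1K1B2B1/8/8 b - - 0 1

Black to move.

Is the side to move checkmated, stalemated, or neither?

Black to move; black king on a8.
In check: yes, from the white queen on b8.
King squares — a7: attacked by Qb8; b7: attacked by Qb8; b8: attacked by Bg3.
Legal moves for Black: none.
In check with no legal moves → checkmate.

checkmate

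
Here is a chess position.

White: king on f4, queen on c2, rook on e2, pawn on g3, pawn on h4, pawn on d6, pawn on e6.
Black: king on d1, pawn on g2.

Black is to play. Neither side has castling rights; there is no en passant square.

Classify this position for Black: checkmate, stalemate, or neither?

Black to move; black king on d1.
In check: yes, from the white queen on c2.
King squares — c1: attacked by Qc2; e1: attacked by Re2; c2: attacked by Re2; d2: attacked by Qc2; e2: attacked by Qc2.
Legal moves for Black: none.
In check with no legal moves → checkmate.

checkmate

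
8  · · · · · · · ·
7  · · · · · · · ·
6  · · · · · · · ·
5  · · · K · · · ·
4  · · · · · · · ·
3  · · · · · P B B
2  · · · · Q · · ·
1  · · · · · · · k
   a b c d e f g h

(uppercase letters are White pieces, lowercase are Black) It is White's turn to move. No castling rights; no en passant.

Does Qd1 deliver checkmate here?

yes

After Qd1: black king on h1; in check: yes, from the white queen on d1.
King squares — g1: attacked by Qd1; g2: attacked by Bh3; h2: attacked by Bg3.
Black has no legal moves → checkmate.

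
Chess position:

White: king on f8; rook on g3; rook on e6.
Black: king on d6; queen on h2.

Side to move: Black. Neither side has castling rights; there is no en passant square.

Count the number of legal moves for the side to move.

Black to move; king on d6.
In check: yes, from the white rook on e6.
Legal moves: Kd7, Kc7, Kxe6, Kd5, Kc5.
Count: 5.

5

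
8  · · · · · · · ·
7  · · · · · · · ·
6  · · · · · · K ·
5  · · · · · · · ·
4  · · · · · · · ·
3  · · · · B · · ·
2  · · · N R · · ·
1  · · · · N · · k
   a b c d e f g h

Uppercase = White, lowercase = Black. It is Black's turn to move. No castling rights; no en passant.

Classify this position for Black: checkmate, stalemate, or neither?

stalemate

Black to move; black king on h1.
In check: no.
King squares — g1: attacked by Be3; g2: attacked by Ne1; h2: attacked by Re2.
Legal moves for Black: none.
Not in check and no legal moves → stalemate.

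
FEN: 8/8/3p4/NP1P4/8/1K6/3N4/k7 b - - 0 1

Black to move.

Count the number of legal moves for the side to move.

Black to move; king on a1.
In check: no.
Legal moves: none.
Count: 0.

0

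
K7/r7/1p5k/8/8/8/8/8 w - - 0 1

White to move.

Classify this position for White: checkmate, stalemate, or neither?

neither

White to move; white king on a8.
In check: yes, from the black rook on a7.
Legal moves for White: Kb8, Kxa7.
White is in check but has 2 legal moves → neither.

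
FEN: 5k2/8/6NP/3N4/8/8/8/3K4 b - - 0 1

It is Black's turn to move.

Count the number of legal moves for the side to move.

Black to move; king on f8.
In check: yes, from the white knight on g6.
Legal moves: Kg8, Ke8, Kf7.
Count: 3.

3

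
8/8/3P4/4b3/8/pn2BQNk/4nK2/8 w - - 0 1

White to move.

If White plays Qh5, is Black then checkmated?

After Qh5: black king on h3; in check: yes, from the white queen on h5.
King squares — g2: attacked by Kf2; h2: attacked by Qh5; g3: attacked by Kf2; g4: attacked by Qh5; h4: attacked by Qh5.
Black has no legal moves → checkmate.

yes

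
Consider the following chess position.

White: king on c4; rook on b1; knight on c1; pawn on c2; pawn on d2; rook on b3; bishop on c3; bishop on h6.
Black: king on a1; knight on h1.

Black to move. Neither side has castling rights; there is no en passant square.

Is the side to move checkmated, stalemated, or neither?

Black to move; black king on a1.
In check: yes, from the white rook on b1 and the white bishop on c3.
King squares — b1: attacked by Rb3; a2: attacked by Nc1; b2: attacked by Rb1.
Legal moves for Black: none.
In check with no legal moves → checkmate.

checkmate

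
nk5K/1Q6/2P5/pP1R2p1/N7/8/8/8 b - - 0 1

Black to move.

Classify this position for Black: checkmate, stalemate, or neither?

checkmate

Black to move; black king on b8.
In check: yes, from the white queen on b7.
King squares — a7: attacked by Qb7; b7: attacked by Pc6; c7: attacked by Qb7; a8: own knight; c8: attacked by Qb7.
Legal moves for Black: none.
In check with no legal moves → checkmate.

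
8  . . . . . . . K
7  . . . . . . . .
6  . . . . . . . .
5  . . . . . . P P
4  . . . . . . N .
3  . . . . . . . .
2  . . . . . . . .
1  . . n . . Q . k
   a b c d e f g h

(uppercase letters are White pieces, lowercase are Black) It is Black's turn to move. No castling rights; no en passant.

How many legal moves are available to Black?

0

Black to move; king on h1.
In check: yes, from the white queen on f1.
Legal moves: none.
Count: 0.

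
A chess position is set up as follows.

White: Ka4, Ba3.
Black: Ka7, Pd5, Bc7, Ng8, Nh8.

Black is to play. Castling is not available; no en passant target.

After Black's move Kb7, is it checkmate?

no

After Kb7: white king on a4; in check: no.
White is not in check, so this cannot be checkmate.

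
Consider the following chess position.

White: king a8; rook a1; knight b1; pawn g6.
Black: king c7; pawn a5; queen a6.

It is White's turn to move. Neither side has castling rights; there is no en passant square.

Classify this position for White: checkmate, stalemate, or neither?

White to move; white king on a8.
In check: yes, from the black queen on a6.
King squares — a7: attacked by Qa6; b7: attacked by Qa6; b8: attacked by Kc7.
Legal moves for White: none.
In check with no legal moves → checkmate.

checkmate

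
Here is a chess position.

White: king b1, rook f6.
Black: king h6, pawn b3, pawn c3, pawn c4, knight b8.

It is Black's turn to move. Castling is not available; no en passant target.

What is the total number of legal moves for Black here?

Black to move; king on h6.
In check: yes, from the white rook on f6.
Legal moves: Kh7, Kg7, Kh5, Kg5.
Count: 4.

4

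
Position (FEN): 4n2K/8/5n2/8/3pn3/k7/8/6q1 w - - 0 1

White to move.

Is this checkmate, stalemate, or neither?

stalemate

White to move; white king on h8.
In check: no.
King squares — g7: attacked by Qg1; h7: attacked by Nf6; g8: attacked by Qg1.
Legal moves for White: none.
Not in check and no legal moves → stalemate.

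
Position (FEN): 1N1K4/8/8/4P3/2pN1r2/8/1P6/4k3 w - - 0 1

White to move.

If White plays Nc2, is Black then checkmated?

no

After Nc2: black king on e1; in check: yes, from the white knight on c2.
Black has 5 legal replies: Kf2, Ke2, Kd2, Kf1, Kd1.
In check but a legal move exists → not checkmate.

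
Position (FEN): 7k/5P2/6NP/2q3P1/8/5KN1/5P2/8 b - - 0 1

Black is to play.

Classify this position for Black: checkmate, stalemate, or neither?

neither

Black to move; black king on h8.
In check: yes, from the white knight on g6.
King squares — g7: attacked by Ph6; h7: available; g8: attacked by Pf7.
Legal moves for Black: Kh7.
Black is in check but has 1 legal move → neither.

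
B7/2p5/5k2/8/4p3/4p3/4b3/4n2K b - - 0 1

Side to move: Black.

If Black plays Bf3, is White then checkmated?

After Bf3: white king on h1; in check: yes, from the black bishop on f3.
White has 2 legal replies: Kh2, Kg1.
In check but a legal move exists → not checkmate.

no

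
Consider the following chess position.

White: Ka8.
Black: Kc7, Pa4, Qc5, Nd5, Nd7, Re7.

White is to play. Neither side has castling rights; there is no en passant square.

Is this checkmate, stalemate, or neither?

White to move; white king on a8.
In check: no.
King squares — a7: attacked by Qc5; b7: attacked by Kc7; b8: attacked by Kc7.
Legal moves for White: none.
Not in check and no legal moves → stalemate.

stalemate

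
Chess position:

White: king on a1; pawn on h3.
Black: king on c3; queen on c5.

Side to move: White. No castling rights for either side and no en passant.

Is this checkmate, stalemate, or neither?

White to move; white king on a1.
In check: no.
Legal moves for White: Ka2, Kb1, h4.
White has 3 legal moves and is not in check → neither.

neither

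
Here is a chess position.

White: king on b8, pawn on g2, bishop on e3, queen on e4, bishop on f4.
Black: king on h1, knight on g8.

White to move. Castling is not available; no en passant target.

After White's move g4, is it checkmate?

yes

After g4: black king on h1; in check: yes, from the white queen on e4.
King squares — g1: attacked by Be3; g2: attacked by Qe4; h2: attacked by Bf4.
Black has no legal moves → checkmate.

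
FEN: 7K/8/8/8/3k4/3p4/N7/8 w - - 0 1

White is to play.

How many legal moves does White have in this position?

White to move; king on h8.
In check: no.
Legal moves: Kg8, Kh7, Kg7, Nb4, Nc3, Nc1.
Count: 6.

6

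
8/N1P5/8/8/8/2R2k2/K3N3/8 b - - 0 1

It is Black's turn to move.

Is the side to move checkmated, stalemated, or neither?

Black to move; black king on f3.
In check: yes, from the white rook on c3.
King squares — e2: available; f2: available; g2: available; e3: attacked by Rc3; g3: attacked by Ne2; e4: available; f4: attacked by Ne2; g4: available.
Legal moves for Black: Kg4, Ke4, Kg2, Kf2, Kxe2.
Black is in check but has 5 legal moves → neither.

neither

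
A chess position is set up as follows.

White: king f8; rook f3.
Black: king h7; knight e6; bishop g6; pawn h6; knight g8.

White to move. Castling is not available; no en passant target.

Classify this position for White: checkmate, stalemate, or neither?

White to move; white king on f8.
In check: yes, from the black knight on e6.
King squares — e7: attacked by Ng8; f7: attacked by Bg6; g7: attacked by Ne6; e8: attacked by Bg6; g8: attacked by Kh7.
Legal moves for White: none.
In check with no legal moves → checkmate.

checkmate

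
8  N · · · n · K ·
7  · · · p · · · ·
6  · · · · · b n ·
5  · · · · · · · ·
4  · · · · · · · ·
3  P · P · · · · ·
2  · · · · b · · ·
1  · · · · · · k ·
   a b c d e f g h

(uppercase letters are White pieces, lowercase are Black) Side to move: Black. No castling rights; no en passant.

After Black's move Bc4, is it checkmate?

no

After Bc4: white king on g8; in check: yes, from the black bishop on c4.
White has 1 legal reply: Kh7.
In check but a legal move exists → not checkmate.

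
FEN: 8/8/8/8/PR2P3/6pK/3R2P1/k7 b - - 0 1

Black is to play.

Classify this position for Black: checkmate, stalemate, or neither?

stalemate

Black to move; black king on a1.
In check: no.
King squares — b1: attacked by Rb4; a2: attacked by Rd2; b2: attacked by Rd2.
Legal moves for Black: none.
Not in check and no legal moves → stalemate.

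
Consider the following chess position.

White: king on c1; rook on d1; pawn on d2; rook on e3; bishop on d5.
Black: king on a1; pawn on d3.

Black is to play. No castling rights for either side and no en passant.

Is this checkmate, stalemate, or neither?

Black to move; black king on a1.
In check: no.
King squares — b1: attacked by Kc1; a2: attacked by Bd5; b2: attacked by Kc1.
Legal moves for Black: none.
Not in check and no legal moves → stalemate.

stalemate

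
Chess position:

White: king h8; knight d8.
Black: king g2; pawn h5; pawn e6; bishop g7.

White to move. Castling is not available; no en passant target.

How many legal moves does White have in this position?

3

White to move; king on h8.
In check: yes, from the black bishop on g7.
Legal moves: Kg8, Kh7, Kxg7.
Count: 3.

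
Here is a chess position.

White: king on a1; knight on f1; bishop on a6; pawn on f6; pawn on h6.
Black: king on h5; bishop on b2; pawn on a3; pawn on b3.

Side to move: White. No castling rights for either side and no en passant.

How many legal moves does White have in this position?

1

White to move; king on a1.
In check: yes, from the black bishop on b2.
Legal moves: Kb1.
Count: 1.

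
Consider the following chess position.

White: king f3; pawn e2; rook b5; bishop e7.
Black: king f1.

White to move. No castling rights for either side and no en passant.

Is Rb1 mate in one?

After Rb1: black king on f1; in check: yes, from the white rook on b1.
King squares — e1: attacked by Rb1; g1: attacked by Rb1; e2: attacked by Kf3; f2: attacked by Kf3; g2: attacked by Kf3.
Black has no legal moves → checkmate.

yes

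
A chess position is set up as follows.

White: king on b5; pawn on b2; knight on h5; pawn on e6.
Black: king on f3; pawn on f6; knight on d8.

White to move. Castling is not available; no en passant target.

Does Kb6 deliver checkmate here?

After Kb6: black king on f3; in check: no.
Black is not in check, so this cannot be checkmate.

no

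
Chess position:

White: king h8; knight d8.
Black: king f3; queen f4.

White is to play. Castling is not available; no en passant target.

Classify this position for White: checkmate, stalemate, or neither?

White to move; white king on h8.
In check: no.
Legal moves for White: Kg8, Kh7, Kg7, Nf7, Nb7, Ne6, Nc6.
White has 7 legal moves and is not in check → neither.

neither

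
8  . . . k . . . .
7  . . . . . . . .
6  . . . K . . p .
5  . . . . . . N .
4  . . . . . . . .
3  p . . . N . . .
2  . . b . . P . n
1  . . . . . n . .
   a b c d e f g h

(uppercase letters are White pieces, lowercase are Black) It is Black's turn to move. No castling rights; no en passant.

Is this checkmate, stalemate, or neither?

Black to move; black king on d8.
In check: no.
Legal moves for Black: Ke8, Kc8, Ng4, Nf3, Bf5, Be4, Ba4, Bd3, Bb3, Bd1, Bb1, Ng3, Nxe3, Nd2, a2.
Black has 15 legal moves and is not in check → neither.

neither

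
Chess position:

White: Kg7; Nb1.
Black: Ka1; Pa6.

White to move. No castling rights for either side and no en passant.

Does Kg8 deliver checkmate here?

After Kg8: black king on a1; in check: no.
Black is not in check, so this cannot be checkmate.

no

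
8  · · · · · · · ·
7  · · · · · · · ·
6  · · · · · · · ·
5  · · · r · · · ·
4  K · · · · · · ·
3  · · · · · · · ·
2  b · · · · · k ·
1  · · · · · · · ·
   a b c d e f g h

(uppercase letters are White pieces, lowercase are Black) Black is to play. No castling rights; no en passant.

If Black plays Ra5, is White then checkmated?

no

After Ra5: white king on a4; in check: yes, from the black rook on a5.
White has 2 legal replies: Kxa5, Kb4.
In check but a legal move exists → not checkmate.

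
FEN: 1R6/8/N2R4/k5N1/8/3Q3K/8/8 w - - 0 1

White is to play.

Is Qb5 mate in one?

yes

After Qb5: black king on a5; in check: yes, from the white queen on b5.
King squares — a4: attacked by Qb5; b4: attacked by Qb5; b5: attacked by Rb8; a6: attacked by Qb5; b6: attacked by Qb5.
Black has no legal moves → checkmate.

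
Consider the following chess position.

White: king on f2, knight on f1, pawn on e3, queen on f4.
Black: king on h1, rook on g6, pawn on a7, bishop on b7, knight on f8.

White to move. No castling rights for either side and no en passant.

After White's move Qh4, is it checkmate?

yes

After Qh4: black king on h1; in check: yes, from the white queen on h4.
King squares — g1: attacked by Kf2; g2: attacked by Kf2; h2: attacked by Nf1.
Black has no legal moves → checkmate.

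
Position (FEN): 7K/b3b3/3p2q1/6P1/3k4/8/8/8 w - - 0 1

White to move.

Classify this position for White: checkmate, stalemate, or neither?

White to move; white king on h8.
In check: no.
King squares — g7: attacked by Qg6; h7: attacked by Qg6; g8: attacked by Qg6.
Legal moves for White: none.
Not in check and no legal moves → stalemate.

stalemate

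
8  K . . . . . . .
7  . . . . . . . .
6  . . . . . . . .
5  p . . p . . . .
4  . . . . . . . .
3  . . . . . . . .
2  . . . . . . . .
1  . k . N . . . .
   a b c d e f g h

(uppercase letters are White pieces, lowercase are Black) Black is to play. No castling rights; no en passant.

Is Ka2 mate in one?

no

After Ka2: white king on a8; in check: no.
White is not in check, so this cannot be checkmate.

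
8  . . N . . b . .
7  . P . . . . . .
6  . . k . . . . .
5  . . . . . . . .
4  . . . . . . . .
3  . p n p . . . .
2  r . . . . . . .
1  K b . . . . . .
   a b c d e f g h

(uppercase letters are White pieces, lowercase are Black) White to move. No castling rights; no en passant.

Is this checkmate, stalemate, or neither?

White to move; white king on a1.
In check: yes, from the black rook on a2.
King squares — b1: attacked by Nc3; a2: attacked by Bb1; b2: attacked by Ra2.
Legal moves for White: none.
In check with no legal moves → checkmate.

checkmate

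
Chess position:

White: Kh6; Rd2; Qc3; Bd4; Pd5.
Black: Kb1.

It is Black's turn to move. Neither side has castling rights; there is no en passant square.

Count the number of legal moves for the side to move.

Black to move; king on b1.
In check: no.
Legal moves: none.
Count: 0.

0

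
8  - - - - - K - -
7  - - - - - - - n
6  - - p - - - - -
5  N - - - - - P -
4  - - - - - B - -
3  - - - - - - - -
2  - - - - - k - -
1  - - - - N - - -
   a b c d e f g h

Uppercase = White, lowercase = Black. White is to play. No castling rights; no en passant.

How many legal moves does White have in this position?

White to move; king on f8.
In check: yes, from the black knight on h7.
Legal moves: Kg8, Ke8, Kg7, Kf7, Ke7.
Count: 5.

5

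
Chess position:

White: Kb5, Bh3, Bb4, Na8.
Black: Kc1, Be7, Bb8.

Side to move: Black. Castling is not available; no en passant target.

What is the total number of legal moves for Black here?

Black to move; king on c1.
In check: no.
Legal moves: Bc7, Ba7, Bbd6, Be5, Bf4, Bg3, Bh2, Bf8, Bd8, Bf6, Bed6, Bg5, Bc5, Bh4, Bxb4, Kc2, Kb2, Kd1, Kb1.
Count: 19.

19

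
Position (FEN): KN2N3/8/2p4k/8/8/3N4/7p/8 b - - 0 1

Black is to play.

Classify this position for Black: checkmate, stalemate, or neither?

neither

Black to move; black king on h6.
In check: no.
Legal moves for Black: Kh7, Kg6, Kh5, Kg5, c5, h1=Q, h1=R, h1=B, h1=N.
Black has 9 legal moves and is not in check → neither.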